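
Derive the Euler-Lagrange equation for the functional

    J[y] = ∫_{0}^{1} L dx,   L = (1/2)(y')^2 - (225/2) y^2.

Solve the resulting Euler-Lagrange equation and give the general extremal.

The Lagrangian is L = (1/2)(y')^2 - (225/2) y^2.
∂L/∂y = -225y.
∂L/∂y' = y'.
The Euler-Lagrange equation d/dx(∂L/∂y') − ∂L/∂y = 0 becomes:
    y'' + 225 y = 0
General solution: y(x) = A sin(15x) + B cos(15x), where A and B are arbitrary constants fixed by the endpoint conditions.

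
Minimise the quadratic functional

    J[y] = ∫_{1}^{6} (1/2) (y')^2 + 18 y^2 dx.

The Lagrangian is L = (1/2) (y')^2 + 18 y^2.
Compute ∂L/∂y = 36y, ∂L/∂y' = y'.
The Euler-Lagrange equation d/dx(∂L/∂y') − ∂L/∂y = 0 reduces to
    y'' − 36 y = 0.
Its general solution is
    y(x) = A e^(6x) + B e^(−6x),
with A, B fixed by the endpoint conditions.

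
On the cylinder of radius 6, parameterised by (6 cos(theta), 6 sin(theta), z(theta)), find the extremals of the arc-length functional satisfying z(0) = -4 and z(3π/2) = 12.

Parameterise the cylinder of radius R = 6 as
    r(θ) = (6 cos θ, 6 sin θ, z(θ)).
The arc-length element is
    ds = sqrt(36 + (dz/dθ)^2) dθ,
so the Lagrangian is L = sqrt(36 + z'^2).
L depends on z' only, not on z or θ, so ∂L/∂z = 0 and
    ∂L/∂z' = z' / sqrt(36 + z'^2).
The Euler-Lagrange equation gives
    d/dθ( z' / sqrt(36 + z'^2) ) = 0,
so z' is constant. Integrating once:
    z(θ) = a θ + b,
a helix on the cylinder (a straight line when the cylinder is unrolled). The constants a, b are determined by the endpoint conditions.
With endpoint conditions z(0) = -4 and z(3π/2) = 12: from z(0) = b we get b = -4, and a·3π/2 + -4 = 12 gives a = 32/(3π), so
    z(θ) = (32/(3π)) θ − 4.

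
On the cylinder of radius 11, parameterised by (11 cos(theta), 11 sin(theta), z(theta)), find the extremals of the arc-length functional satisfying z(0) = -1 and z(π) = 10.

Parameterise the cylinder of radius R = 11 as
    r(θ) = (11 cos θ, 11 sin θ, z(θ)).
The arc-length element is
    ds = sqrt(121 + (dz/dθ)^2) dθ,
so the Lagrangian is L = sqrt(121 + z'^2).
L depends on z' only, not on z or θ, so ∂L/∂z = 0 and
    ∂L/∂z' = z' / sqrt(121 + z'^2).
The Euler-Lagrange equation gives
    d/dθ( z' / sqrt(121 + z'^2) ) = 0,
so z' is constant. Integrating once:
    z(θ) = a θ + b,
a helix on the cylinder (a straight line when the cylinder is unrolled). The constants a, b are determined by the endpoint conditions.
With endpoint conditions z(0) = -1 and z(π) = 10: from z(0) = b we get b = -1, and a·π + -1 = 10 gives a = 11/π, so
    z(θ) = (11/π) θ − 1.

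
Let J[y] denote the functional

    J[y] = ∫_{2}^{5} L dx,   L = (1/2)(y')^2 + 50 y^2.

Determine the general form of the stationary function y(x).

The Lagrangian is L = (1/2)(y')^2 + 50 y^2.
∂L/∂y = 100y.
∂L/∂y' = y'.
The Euler-Lagrange equation d/dx(∂L/∂y') − ∂L/∂y = 0 becomes:
    y'' - 100 y = 0
General solution: y(x) = A e^(10x) + B e^(-10x), where A and B are arbitrary constants fixed by the endpoint conditions.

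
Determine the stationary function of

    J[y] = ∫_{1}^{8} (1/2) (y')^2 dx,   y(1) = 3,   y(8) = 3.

The Lagrangian is L = (1/2) (y')^2.
Compute ∂L/∂y = 0, ∂L/∂y' = y'.
The Euler-Lagrange equation d/dx(∂L/∂y') − ∂L/∂y = 0 reduces to
    y'' = 0.
Its general solution is
    y(x) = A x + B,
with A, B fixed by the endpoint conditions.
Applying the endpoint conditions y(1) = 3 and y(8) = 3: solve A·1 + B = 3 and A·8 + B = 3. Subtracting gives A(8 − 1) = 3 − 3, so A = 0, and B = 3 − A·1 = 3. Therefore
    y(x) = 3.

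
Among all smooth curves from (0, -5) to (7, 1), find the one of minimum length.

Arc-length functional: J[y] = ∫ sqrt(1 + (y')^2) dx.
Lagrangian L = sqrt(1 + (y')^2) has no explicit y dependence, so ∂L/∂y = 0 and the Euler-Lagrange equation gives
    d/dx( y' / sqrt(1 + (y')^2) ) = 0  ⇒  y' / sqrt(1 + (y')^2) = const.
Hence y' is constant, so y(x) is affine.
Fitting the endpoints (0, -5) and (7, 1):
    slope m = (1 − (-5)) / (7 − 0) = 6/7,
    intercept c = (-5) − m·0 = -5.
Extremal: y(x) = (6/7) x - 5.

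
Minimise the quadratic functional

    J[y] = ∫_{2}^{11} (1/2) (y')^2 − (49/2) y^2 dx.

The Lagrangian is L = (1/2) (y')^2 − (49/2) y^2.
Compute ∂L/∂y = -49y, ∂L/∂y' = y'.
The Euler-Lagrange equation d/dx(∂L/∂y') − ∂L/∂y = 0 reduces to
    y'' + 49 y = 0.
Its general solution is
    y(x) = A sin(7x) + B cos(7x),
with A, B fixed by the endpoint conditions.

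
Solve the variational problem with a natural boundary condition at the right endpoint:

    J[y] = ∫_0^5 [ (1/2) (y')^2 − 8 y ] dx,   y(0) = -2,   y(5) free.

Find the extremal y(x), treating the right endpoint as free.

The Lagrangian L = (1/2) (y')^2 − 8 y gives
    ∂L/∂y = −8,   ∂L/∂y' = y'.
Euler-Lagrange: d/dx(y') − (−8) = 0, i.e. y'' + 8 = 0, so
    y(x) = −(8/2) x^2 + C1 x + C2.
Fixed left endpoint y(0) = -2 ⇒ C2 = -2.
The right endpoint x = 5 is free, so the natural (transversality) condition is ∂L/∂y' |_{x=5} = 0, i.e. y'(5) = 0.
Compute y'(x) = −8 x + C1, so y'(5) = −40 + C1 = 0 ⇒ C1 = 40.
Therefore the extremal is
    y(x) = −4 x^2 + 40 x − 2.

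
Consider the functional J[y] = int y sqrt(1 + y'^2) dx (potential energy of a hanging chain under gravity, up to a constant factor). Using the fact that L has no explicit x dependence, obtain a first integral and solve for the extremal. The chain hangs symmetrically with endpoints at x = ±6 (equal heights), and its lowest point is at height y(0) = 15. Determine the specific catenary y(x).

The Lagrangian L(y, y') = y sqrt(1 + y'^2) has no explicit x dependence, so the Beltrami identity applies:
    L − y' ∂L/∂y' = C.
Compute ∂L/∂y' = y · y' / sqrt(1 + y'^2). Then
    L − y' ∂L/∂y'
    = y sqrt(1 + y'^2) − y · y'^2 / sqrt(1 + y'^2)
    = y (1 + y'^2 − y'^2) / sqrt(1 + y'^2)
    = y / sqrt(1 + y'^2) = C.
Squaring gives y^2 = C^2 (1 + y'^2), i.e.
    y'^2 = y^2 / C^2 − 1.
Separating variables,
    dy / sqrt(y^2 − C^2) = dx / C,
and integrating gives arccosh(y / C) = (x − a)/C, so
    y(x) = C cosh((x − a)/C),
the catenary. The constants C and a are fixed by the two endpoint conditions (and, for the hanging-chain problem, the length constraint selects C).
Now fit the given data. The endpoints x = ±6 are symmetric at equal height, so the catenary is even about its minimum: a = 0 and y(x) = C cosh(x/C). The lowest point is y(0) = C cosh(0) = C, and we are told y(0) = 15, so C = 15. Therefore
    y(x) = 15 cosh(x/15),
and at the endpoints
    y(±6) = 15 cosh(6/15).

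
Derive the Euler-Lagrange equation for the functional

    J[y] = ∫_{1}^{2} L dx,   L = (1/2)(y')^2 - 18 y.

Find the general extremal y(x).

The Lagrangian is L = (1/2)(y')^2 - 18 y.
∂L/∂y = -18.
∂L/∂y' = y'.
The Euler-Lagrange equation d/dx(∂L/∂y') − ∂L/∂y = 0 becomes:
    y'' + 18 = 0
General solution: y(x) = -9 x^2 + A x + B, where A and B are arbitrary constants fixed by the endpoint conditions.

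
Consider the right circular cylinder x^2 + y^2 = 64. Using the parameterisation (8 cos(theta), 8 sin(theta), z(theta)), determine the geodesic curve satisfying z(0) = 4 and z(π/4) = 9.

Parameterise the cylinder of radius R = 8 as
    r(θ) = (8 cos θ, 8 sin θ, z(θ)).
The arc-length element is
    ds = sqrt(64 + (dz/dθ)^2) dθ,
so the Lagrangian is L = sqrt(64 + z'^2).
L depends on z' only, not on z or θ, so ∂L/∂z = 0 and
    ∂L/∂z' = z' / sqrt(64 + z'^2).
The Euler-Lagrange equation gives
    d/dθ( z' / sqrt(64 + z'^2) ) = 0,
so z' is constant. Integrating once:
    z(θ) = a θ + b,
a helix on the cylinder (a straight line when the cylinder is unrolled). The constants a, b are determined by the endpoint conditions.
With endpoint conditions z(0) = 4 and z(π/4) = 9: from z(0) = b we get b = 4, and a·π/4 + 4 = 9 gives a = 20/π, so
    z(θ) = (20/π) θ + 4.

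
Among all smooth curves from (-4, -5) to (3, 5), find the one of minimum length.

Arc-length functional: J[y] = ∫ sqrt(1 + (y')^2) dx.
Lagrangian L = sqrt(1 + (y')^2) has no explicit y dependence, so ∂L/∂y = 0 and the Euler-Lagrange equation gives
    d/dx( y' / sqrt(1 + (y')^2) ) = 0  ⇒  y' / sqrt(1 + (y')^2) = const.
Hence y' is constant, so y(x) is affine.
Fitting the endpoints (-4, -5) and (3, 5):
    slope m = (5 − (-5)) / (3 − (-4)) = 10/7,
    intercept c = (-5) − m·(-4) = 5/7.
Extremal: y(x) = (10/7) x + 5/7.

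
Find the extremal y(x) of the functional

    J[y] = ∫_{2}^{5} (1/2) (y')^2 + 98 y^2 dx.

The Lagrangian is L = (1/2) (y')^2 + 98 y^2.
Compute ∂L/∂y = 196y, ∂L/∂y' = y'.
The Euler-Lagrange equation d/dx(∂L/∂y') − ∂L/∂y = 0 reduces to
    y'' − 196 y = 0.
Its general solution is
    y(x) = A e^(14x) + B e^(−14x),
with A, B fixed by the endpoint conditions.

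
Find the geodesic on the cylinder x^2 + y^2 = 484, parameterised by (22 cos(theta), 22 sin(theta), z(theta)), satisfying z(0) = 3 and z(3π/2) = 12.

Parameterise the cylinder of radius R = 22 as
    r(θ) = (22 cos θ, 22 sin θ, z(θ)).
The arc-length element is
    ds = sqrt(484 + (dz/dθ)^2) dθ,
so the Lagrangian is L = sqrt(484 + z'^2).
L depends on z' only, not on z or θ, so ∂L/∂z = 0 and
    ∂L/∂z' = z' / sqrt(484 + z'^2).
The Euler-Lagrange equation gives
    d/dθ( z' / sqrt(484 + z'^2) ) = 0,
so z' is constant. Integrating once:
    z(θ) = a θ + b,
a helix on the cylinder (a straight line when the cylinder is unrolled). The constants a, b are determined by the endpoint conditions.
With endpoint conditions z(0) = 3 and z(3π/2) = 12: from z(0) = b we get b = 3, and a·3π/2 + 3 = 12 gives a = 6/π, so
    z(θ) = (6/π) θ + 3.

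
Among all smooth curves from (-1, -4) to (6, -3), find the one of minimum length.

Arc-length functional: J[y] = ∫ sqrt(1 + (y')^2) dx.
Lagrangian L = sqrt(1 + (y')^2) has no explicit y dependence, so ∂L/∂y = 0 and the Euler-Lagrange equation gives
    d/dx( y' / sqrt(1 + (y')^2) ) = 0  ⇒  y' / sqrt(1 + (y')^2) = const.
Hence y' is constant, so y(x) is affine.
Fitting the endpoints (-1, -4) and (6, -3):
    slope m = ((-3) − (-4)) / (6 − (-1)) = 1/7,
    intercept c = (-4) − m·(-1) = -27/7.
Extremal: y(x) = (1/7) x - 27/7.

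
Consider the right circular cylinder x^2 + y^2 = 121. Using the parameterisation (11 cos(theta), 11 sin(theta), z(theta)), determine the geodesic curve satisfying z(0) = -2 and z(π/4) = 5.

Parameterise the cylinder of radius R = 11 as
    r(θ) = (11 cos θ, 11 sin θ, z(θ)).
The arc-length element is
    ds = sqrt(121 + (dz/dθ)^2) dθ,
so the Lagrangian is L = sqrt(121 + z'^2).
L depends on z' only, not on z or θ, so ∂L/∂z = 0 and
    ∂L/∂z' = z' / sqrt(121 + z'^2).
The Euler-Lagrange equation gives
    d/dθ( z' / sqrt(121 + z'^2) ) = 0,
so z' is constant. Integrating once:
    z(θ) = a θ + b,
a helix on the cylinder (a straight line when the cylinder is unrolled). The constants a, b are determined by the endpoint conditions.
With endpoint conditions z(0) = -2 and z(π/4) = 5: from z(0) = b we get b = -2, and a·π/4 + -2 = 5 gives a = 28/π, so
    z(θ) = (28/π) θ − 2.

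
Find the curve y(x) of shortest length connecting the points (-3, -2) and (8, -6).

Arc-length functional: J[y] = ∫ sqrt(1 + (y')^2) dx.
Lagrangian L = sqrt(1 + (y')^2) has no explicit y dependence, so ∂L/∂y = 0 and the Euler-Lagrange equation gives
    d/dx( y' / sqrt(1 + (y')^2) ) = 0  ⇒  y' / sqrt(1 + (y')^2) = const.
Hence y' is constant, so y(x) is affine.
Fitting the endpoints (-3, -2) and (8, -6):
    slope m = ((-6) − (-2)) / (8 − (-3)) = -4/11,
    intercept c = (-2) − m·(-3) = -34/11.
Extremal: y(x) = (-4/11) x - 34/11.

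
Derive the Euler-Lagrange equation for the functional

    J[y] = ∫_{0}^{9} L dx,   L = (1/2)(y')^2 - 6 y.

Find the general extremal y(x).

The Lagrangian is L = (1/2)(y')^2 - 6 y.
∂L/∂y = -6.
∂L/∂y' = y'.
The Euler-Lagrange equation d/dx(∂L/∂y') − ∂L/∂y = 0 becomes:
    y'' + 6 = 0
General solution: y(x) = -3 x^2 + A x + B, where A and B are arbitrary constants fixed by the endpoint conditions.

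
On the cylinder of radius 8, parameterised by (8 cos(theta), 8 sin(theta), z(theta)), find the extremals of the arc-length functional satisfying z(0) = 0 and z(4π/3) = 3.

Parameterise the cylinder of radius R = 8 as
    r(θ) = (8 cos θ, 8 sin θ, z(θ)).
The arc-length element is
    ds = sqrt(64 + (dz/dθ)^2) dθ,
so the Lagrangian is L = sqrt(64 + z'^2).
L depends on z' only, not on z or θ, so ∂L/∂z = 0 and
    ∂L/∂z' = z' / sqrt(64 + z'^2).
The Euler-Lagrange equation gives
    d/dθ( z' / sqrt(64 + z'^2) ) = 0,
so z' is constant. Integrating once:
    z(θ) = a θ + b,
a helix on the cylinder (a straight line when the cylinder is unrolled). The constants a, b are determined by the endpoint conditions.
With endpoint conditions z(0) = 0 and z(4π/3) = 3: from z(0) = b we get b = 0, and a·4π/3 + 0 = 3 gives a = 9/(4π), so
    z(θ) = (9/(4π)) θ.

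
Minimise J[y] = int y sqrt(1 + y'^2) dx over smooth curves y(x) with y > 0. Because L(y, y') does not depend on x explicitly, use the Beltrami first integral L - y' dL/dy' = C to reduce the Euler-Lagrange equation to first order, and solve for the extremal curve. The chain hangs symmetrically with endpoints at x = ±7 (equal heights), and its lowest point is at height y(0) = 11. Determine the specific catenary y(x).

The Lagrangian L(y, y') = y sqrt(1 + y'^2) has no explicit x dependence, so the Beltrami identity applies:
    L − y' ∂L/∂y' = C.
Compute ∂L/∂y' = y · y' / sqrt(1 + y'^2). Then
    L − y' ∂L/∂y'
    = y sqrt(1 + y'^2) − y · y'^2 / sqrt(1 + y'^2)
    = y (1 + y'^2 − y'^2) / sqrt(1 + y'^2)
    = y / sqrt(1 + y'^2) = C.
Squaring gives y^2 = C^2 (1 + y'^2), i.e.
    y'^2 = y^2 / C^2 − 1.
Separating variables,
    dy / sqrt(y^2 − C^2) = dx / C,
and integrating gives arccosh(y / C) = (x − a)/C, so
    y(x) = C cosh((x − a)/C),
the catenary. The constants C and a are fixed by the two endpoint conditions (and, for the hanging-chain problem, the length constraint selects C).
Now fit the given data. The endpoints x = ±7 are symmetric at equal height, so the catenary is even about its minimum: a = 0 and y(x) = C cosh(x/C). The lowest point is y(0) = C cosh(0) = C, and we are told y(0) = 11, so C = 11. Therefore
    y(x) = 11 cosh(x/11),
and at the endpoints
    y(±7) = 11 cosh(7/11).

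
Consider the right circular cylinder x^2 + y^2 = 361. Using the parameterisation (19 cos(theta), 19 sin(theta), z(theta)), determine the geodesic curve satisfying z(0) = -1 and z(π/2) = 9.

Parameterise the cylinder of radius R = 19 as
    r(θ) = (19 cos θ, 19 sin θ, z(θ)).
The arc-length element is
    ds = sqrt(361 + (dz/dθ)^2) dθ,
so the Lagrangian is L = sqrt(361 + z'^2).
L depends on z' only, not on z or θ, so ∂L/∂z = 0 and
    ∂L/∂z' = z' / sqrt(361 + z'^2).
The Euler-Lagrange equation gives
    d/dθ( z' / sqrt(361 + z'^2) ) = 0,
so z' is constant. Integrating once:
    z(θ) = a θ + b,
a helix on the cylinder (a straight line when the cylinder is unrolled). The constants a, b are determined by the endpoint conditions.
With endpoint conditions z(0) = -1 and z(π/2) = 9: from z(0) = b we get b = -1, and a·π/2 + -1 = 9 gives a = 20/π, so
    z(θ) = (20/π) θ − 1.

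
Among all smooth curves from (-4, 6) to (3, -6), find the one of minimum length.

Arc-length functional: J[y] = ∫ sqrt(1 + (y')^2) dx.
Lagrangian L = sqrt(1 + (y')^2) has no explicit y dependence, so ∂L/∂y = 0 and the Euler-Lagrange equation gives
    d/dx( y' / sqrt(1 + (y')^2) ) = 0  ⇒  y' / sqrt(1 + (y')^2) = const.
Hence y' is constant, so y(x) is affine.
Fitting the endpoints (-4, 6) and (3, -6):
    slope m = ((-6) − 6) / (3 − (-4)) = -12/7,
    intercept c = 6 − m·(-4) = -6/7.
Extremal: y(x) = (-12/7) x - 6/7.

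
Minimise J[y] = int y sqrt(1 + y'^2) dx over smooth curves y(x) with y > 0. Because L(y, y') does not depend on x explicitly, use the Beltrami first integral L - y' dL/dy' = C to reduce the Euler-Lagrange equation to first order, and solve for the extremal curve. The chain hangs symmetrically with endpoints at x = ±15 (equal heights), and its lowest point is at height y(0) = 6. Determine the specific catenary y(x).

The Lagrangian L(y, y') = y sqrt(1 + y'^2) has no explicit x dependence, so the Beltrami identity applies:
    L − y' ∂L/∂y' = C.
Compute ∂L/∂y' = y · y' / sqrt(1 + y'^2). Then
    L − y' ∂L/∂y'
    = y sqrt(1 + y'^2) − y · y'^2 / sqrt(1 + y'^2)
    = y (1 + y'^2 − y'^2) / sqrt(1 + y'^2)
    = y / sqrt(1 + y'^2) = C.
Squaring gives y^2 = C^2 (1 + y'^2), i.e.
    y'^2 = y^2 / C^2 − 1.
Separating variables,
    dy / sqrt(y^2 − C^2) = dx / C,
and integrating gives arccosh(y / C) = (x − a)/C, so
    y(x) = C cosh((x − a)/C),
the catenary. The constants C and a are fixed by the two endpoint conditions (and, for the hanging-chain problem, the length constraint selects C).
Now fit the given data. The endpoints x = ±15 are symmetric at equal height, so the catenary is even about its minimum: a = 0 and y(x) = C cosh(x/C). The lowest point is y(0) = C cosh(0) = C, and we are told y(0) = 6, so C = 6. Therefore
    y(x) = 6 cosh(x/6),
and at the endpoints
    y(±15) = 6 cosh(15/6).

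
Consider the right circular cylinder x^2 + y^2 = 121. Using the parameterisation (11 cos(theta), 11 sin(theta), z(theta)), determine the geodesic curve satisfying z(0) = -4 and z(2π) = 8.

Parameterise the cylinder of radius R = 11 as
    r(θ) = (11 cos θ, 11 sin θ, z(θ)).
The arc-length element is
    ds = sqrt(121 + (dz/dθ)^2) dθ,
so the Lagrangian is L = sqrt(121 + z'^2).
L depends on z' only, not on z or θ, so ∂L/∂z = 0 and
    ∂L/∂z' = z' / sqrt(121 + z'^2).
The Euler-Lagrange equation gives
    d/dθ( z' / sqrt(121 + z'^2) ) = 0,
so z' is constant. Integrating once:
    z(θ) = a θ + b,
a helix on the cylinder (a straight line when the cylinder is unrolled). The constants a, b are determined by the endpoint conditions.
With endpoint conditions z(0) = -4 and z(2π) = 8: from z(0) = b we get b = -4, and a·2π + -4 = 8 gives a = 6/π, so
    z(θ) = (6/π) θ − 4.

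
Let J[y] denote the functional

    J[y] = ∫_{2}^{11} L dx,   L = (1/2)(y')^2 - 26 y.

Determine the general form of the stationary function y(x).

The Lagrangian is L = (1/2)(y')^2 - 26 y.
∂L/∂y = -26.
∂L/∂y' = y'.
The Euler-Lagrange equation d/dx(∂L/∂y') − ∂L/∂y = 0 becomes:
    y'' + 26 = 0
General solution: y(x) = -13 x^2 + A x + B, where A and B are arbitrary constants fixed by the endpoint conditions.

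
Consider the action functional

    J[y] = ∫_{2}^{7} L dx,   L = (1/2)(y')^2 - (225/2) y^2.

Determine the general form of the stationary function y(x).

The Lagrangian is L = (1/2)(y')^2 - (225/2) y^2.
∂L/∂y = -225y.
∂L/∂y' = y'.
The Euler-Lagrange equation d/dx(∂L/∂y') − ∂L/∂y = 0 becomes:
    y'' + 225 y = 0
General solution: y(x) = A sin(15x) + B cos(15x), where A and B are arbitrary constants fixed by the endpoint conditions.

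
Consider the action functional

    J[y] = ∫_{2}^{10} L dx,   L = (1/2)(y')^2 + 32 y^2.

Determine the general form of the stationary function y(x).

The Lagrangian is L = (1/2)(y')^2 + 32 y^2.
∂L/∂y = 64y.
∂L/∂y' = y'.
The Euler-Lagrange equation d/dx(∂L/∂y') − ∂L/∂y = 0 becomes:
    y'' - 64 y = 0
General solution: y(x) = A e^(8x) + B e^(-8x), where A and B are arbitrary constants fixed by the endpoint conditions.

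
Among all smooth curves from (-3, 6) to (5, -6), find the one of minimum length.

Arc-length functional: J[y] = ∫ sqrt(1 + (y')^2) dx.
Lagrangian L = sqrt(1 + (y')^2) has no explicit y dependence, so ∂L/∂y = 0 and the Euler-Lagrange equation gives
    d/dx( y' / sqrt(1 + (y')^2) ) = 0  ⇒  y' / sqrt(1 + (y')^2) = const.
Hence y' is constant, so y(x) is affine.
Fitting the endpoints (-3, 6) and (5, -6):
    slope m = ((-6) − 6) / (5 − (-3)) = -3/2,
    intercept c = 6 − m·(-3) = 3/2.
Extremal: y(x) = (-3/2) x + 3/2.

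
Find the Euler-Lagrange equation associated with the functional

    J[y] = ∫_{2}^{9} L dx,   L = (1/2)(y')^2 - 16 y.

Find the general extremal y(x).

The Lagrangian is L = (1/2)(y')^2 - 16 y.
∂L/∂y = -16.
∂L/∂y' = y'.
The Euler-Lagrange equation d/dx(∂L/∂y') − ∂L/∂y = 0 becomes:
    y'' + 16 = 0
General solution: y(x) = -8 x^2 + A x + B, where A and B are arbitrary constants fixed by the endpoint conditions.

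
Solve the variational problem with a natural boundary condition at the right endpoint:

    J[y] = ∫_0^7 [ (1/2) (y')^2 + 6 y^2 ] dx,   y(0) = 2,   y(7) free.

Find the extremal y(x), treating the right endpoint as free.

The Lagrangian L = (1/2) (y')^2 + 6 y^2 gives
    ∂L/∂y = 12 y,   ∂L/∂y' = y'.
Euler-Lagrange: y'' − 12 y = 0.
With k = sqrt(12), the general solution is
    y(x) = A cosh(sqrt(12) x) + B sinh(sqrt(12) x).
Fixed left endpoint y(0) = 2 ⇒ A = 2.
The right endpoint x = 7 is free, so the natural (transversality) condition is ∂L/∂y' |_{x=7} = 0, i.e. y'(7) = 0.
Compute y'(x) = A k sinh(k x) + B k cosh(k x), so
    y'(7) = A k sinh(k·7) + B k cosh(k·7) = 0
    ⇒ B = −A tanh(k·7) = − 2 tanh(sqrt(12)·7).
Therefore the extremal is
    y(x) = 2 cosh(sqrt(12) x) − 2 tanh(sqrt(12)·7) sinh(sqrt(12) x).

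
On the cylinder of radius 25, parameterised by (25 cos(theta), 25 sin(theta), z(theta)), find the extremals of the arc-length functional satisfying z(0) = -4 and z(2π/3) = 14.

Parameterise the cylinder of radius R = 25 as
    r(θ) = (25 cos θ, 25 sin θ, z(θ)).
The arc-length element is
    ds = sqrt(625 + (dz/dθ)^2) dθ,
so the Lagrangian is L = sqrt(625 + z'^2).
L depends on z' only, not on z or θ, so ∂L/∂z = 0 and
    ∂L/∂z' = z' / sqrt(625 + z'^2).
The Euler-Lagrange equation gives
    d/dθ( z' / sqrt(625 + z'^2) ) = 0,
so z' is constant. Integrating once:
    z(θ) = a θ + b,
a helix on the cylinder (a straight line when the cylinder is unrolled). The constants a, b are determined by the endpoint conditions.
With endpoint conditions z(0) = -4 and z(2π/3) = 14: from z(0) = b we get b = -4, and a·2π/3 + -4 = 14 gives a = 27/π, so
    z(θ) = (27/π) θ − 4.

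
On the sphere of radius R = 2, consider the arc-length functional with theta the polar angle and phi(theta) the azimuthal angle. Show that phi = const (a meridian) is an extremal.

On the sphere of radius R = 2 with spherical coordinates (θ, φ), the induced metric is
    ds^2 = 4(dθ^2 + sin^2(θ) dφ^2).
Using θ as the parameter, the arc-length functional becomes
    J[φ] = ∫ 2 sqrt(1 + sin^2(θ) (dφ/dθ)^2) dθ.
So L = 2 sqrt(1 + sin^2(θ) φ'^2). Compute
    ∂L/∂φ = 0  (L has no explicit φ dependence),
    ∂L/∂φ' = 2 sin^2(θ) φ' / sqrt(1 + sin^2(θ) φ'^2).
For the candidate φ(θ) = c (constant), φ' = 0, so ∂L/∂φ' evaluated along the candidate vanishes, and ∂L/∂φ is identically zero. Hence
    d/dθ(∂L/∂φ') − ∂L/∂φ = 0
is satisfied. Therefore meridians φ = const are extremals of arc length — they are geodesics on the sphere.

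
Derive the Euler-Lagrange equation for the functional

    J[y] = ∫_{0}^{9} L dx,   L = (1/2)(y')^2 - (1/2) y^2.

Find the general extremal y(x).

The Lagrangian is L = (1/2)(y')^2 - (1/2) y^2.
∂L/∂y = -y.
∂L/∂y' = y'.
The Euler-Lagrange equation d/dx(∂L/∂y') − ∂L/∂y = 0 becomes:
    y'' + y = 0
General solution: y(x) = A sin(x) + B cos(x), where A and B are arbitrary constants fixed by the endpoint conditions.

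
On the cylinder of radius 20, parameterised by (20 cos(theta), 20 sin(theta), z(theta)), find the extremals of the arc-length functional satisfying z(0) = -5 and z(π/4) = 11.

Parameterise the cylinder of radius R = 20 as
    r(θ) = (20 cos θ, 20 sin θ, z(θ)).
The arc-length element is
    ds = sqrt(400 + (dz/dθ)^2) dθ,
so the Lagrangian is L = sqrt(400 + z'^2).
L depends on z' only, not on z or θ, so ∂L/∂z = 0 and
    ∂L/∂z' = z' / sqrt(400 + z'^2).
The Euler-Lagrange equation gives
    d/dθ( z' / sqrt(400 + z'^2) ) = 0,
so z' is constant. Integrating once:
    z(θ) = a θ + b,
a helix on the cylinder (a straight line when the cylinder is unrolled). The constants a, b are determined by the endpoint conditions.
With endpoint conditions z(0) = -5 and z(π/4) = 11: from z(0) = b we get b = -5, and a·π/4 + -5 = 11 gives a = 64/π, so
    z(θ) = (64/π) θ − 5.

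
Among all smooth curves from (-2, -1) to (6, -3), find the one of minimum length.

Arc-length functional: J[y] = ∫ sqrt(1 + (y')^2) dx.
Lagrangian L = sqrt(1 + (y')^2) has no explicit y dependence, so ∂L/∂y = 0 and the Euler-Lagrange equation gives
    d/dx( y' / sqrt(1 + (y')^2) ) = 0  ⇒  y' / sqrt(1 + (y')^2) = const.
Hence y' is constant, so y(x) is affine.
Fitting the endpoints (-2, -1) and (6, -3):
    slope m = ((-3) − (-1)) / (6 − (-2)) = -1/4,
    intercept c = (-1) − m·(-2) = -3/2.
Extremal: y(x) = (-1/4) x - 3/2.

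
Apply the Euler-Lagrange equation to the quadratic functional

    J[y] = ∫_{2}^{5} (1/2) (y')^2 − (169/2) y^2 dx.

The Lagrangian is L = (1/2) (y')^2 − (169/2) y^2.
Compute ∂L/∂y = -169y, ∂L/∂y' = y'.
The Euler-Lagrange equation d/dx(∂L/∂y') − ∂L/∂y = 0 reduces to
    y'' + 169 y = 0.
Its general solution is
    y(x) = A sin(13x) + B cos(13x),
with A, B fixed by the endpoint conditions.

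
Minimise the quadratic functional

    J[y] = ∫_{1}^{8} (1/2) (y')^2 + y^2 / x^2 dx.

The Lagrangian is L = (1/2) (y')^2 + y^2 / x^2.
Compute ∂L/∂y = 2y/x^2, ∂L/∂y' = y'.
The Euler-Lagrange equation d/dx(∂L/∂y') − ∂L/∂y = 0 reduces to
    y'' − 2/x^2 · y = 0  (x > 0).
Its general solution is
    y(x) = A x^2 + B / x,
with A, B fixed by the endpoint conditions.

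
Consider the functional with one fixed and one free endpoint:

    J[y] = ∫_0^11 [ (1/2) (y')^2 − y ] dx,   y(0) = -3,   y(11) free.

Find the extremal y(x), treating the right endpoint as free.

The Lagrangian L = (1/2) (y')^2 − y gives
    ∂L/∂y = −1,   ∂L/∂y' = y'.
Euler-Lagrange: d/dx(y') − (−1) = 0, i.e. y'' + 1 = 0, so
    y(x) = −(1/2) x^2 + C1 x + C2.
Fixed left endpoint y(0) = -3 ⇒ C2 = -3.
The right endpoint x = 11 is free, so the natural (transversality) condition is ∂L/∂y' |_{x=11} = 0, i.e. y'(11) = 0.
Compute y'(x) = −1 x + C1, so y'(11) = −11 + C1 = 0 ⇒ C1 = 11.
Therefore the extremal is
    y(x) = −x^2/2 + 11 x − 3.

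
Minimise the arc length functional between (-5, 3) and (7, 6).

Arc-length functional: J[y] = ∫ sqrt(1 + (y')^2) dx.
Lagrangian L = sqrt(1 + (y')^2) has no explicit y dependence, so ∂L/∂y = 0 and the Euler-Lagrange equation gives
    d/dx( y' / sqrt(1 + (y')^2) ) = 0  ⇒  y' / sqrt(1 + (y')^2) = const.
Hence y' is constant, so y(x) is affine.
Fitting the endpoints (-5, 3) and (7, 6):
    slope m = (6 − 3) / (7 − (-5)) = 1/4,
    intercept c = 3 − m·(-5) = 17/4.
Extremal: y(x) = (1/4) x + 17/4.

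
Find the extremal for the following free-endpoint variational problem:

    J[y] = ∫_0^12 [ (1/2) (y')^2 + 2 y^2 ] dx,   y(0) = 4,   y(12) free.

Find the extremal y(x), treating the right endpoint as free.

The Lagrangian L = (1/2) (y')^2 + 2 y^2 gives
    ∂L/∂y = 4 y,   ∂L/∂y' = y'.
Euler-Lagrange: y'' − 4 y = 0.
With k = 2, the general solution is
    y(x) = A cosh(2 x) + B sinh(2 x).
Fixed left endpoint y(0) = 4 ⇒ A = 4.
The right endpoint x = 12 is free, so the natural (transversality) condition is ∂L/∂y' |_{x=12} = 0, i.e. y'(12) = 0.
Compute y'(x) = A k sinh(k x) + B k cosh(k x), so
    y'(12) = A k sinh(k·12) + B k cosh(k·12) = 0
    ⇒ B = −A tanh(k·12) = − 4 tanh(2·12).
Therefore the extremal is
    y(x) = 4 cosh(2 x) − 4 tanh(2·12) sinh(2 x).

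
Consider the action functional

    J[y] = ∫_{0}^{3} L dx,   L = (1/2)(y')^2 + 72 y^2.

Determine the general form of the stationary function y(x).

The Lagrangian is L = (1/2)(y')^2 + 72 y^2.
∂L/∂y = 144y.
∂L/∂y' = y'.
The Euler-Lagrange equation d/dx(∂L/∂y') − ∂L/∂y = 0 becomes:
    y'' - 144 y = 0
General solution: y(x) = A e^(12x) + B e^(-12x), where A and B are arbitrary constants fixed by the endpoint conditions.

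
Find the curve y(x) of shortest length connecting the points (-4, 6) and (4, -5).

Arc-length functional: J[y] = ∫ sqrt(1 + (y')^2) dx.
Lagrangian L = sqrt(1 + (y')^2) has no explicit y dependence, so ∂L/∂y = 0 and the Euler-Lagrange equation gives
    d/dx( y' / sqrt(1 + (y')^2) ) = 0  ⇒  y' / sqrt(1 + (y')^2) = const.
Hence y' is constant, so y(x) is affine.
Fitting the endpoints (-4, 6) and (4, -5):
    slope m = ((-5) − 6) / (4 − (-4)) = -11/8,
    intercept c = 6 − m·(-4) = 1/2.
Extremal: y(x) = (-11/8) x + 1/2.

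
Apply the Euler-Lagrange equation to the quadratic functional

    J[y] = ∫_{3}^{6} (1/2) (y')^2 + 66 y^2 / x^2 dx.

The Lagrangian is L = (1/2) (y')^2 + 66 y^2 / x^2.
Compute ∂L/∂y = 132y/x^2, ∂L/∂y' = y'.
The Euler-Lagrange equation d/dx(∂L/∂y') − ∂L/∂y = 0 reduces to
    y'' − 132/x^2 · y = 0  (x > 0).
Its general solution is
    y(x) = A x^12 + B x^(-11),
with A, B fixed by the endpoint conditions.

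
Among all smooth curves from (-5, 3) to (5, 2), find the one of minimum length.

Arc-length functional: J[y] = ∫ sqrt(1 + (y')^2) dx.
Lagrangian L = sqrt(1 + (y')^2) has no explicit y dependence, so ∂L/∂y = 0 and the Euler-Lagrange equation gives
    d/dx( y' / sqrt(1 + (y')^2) ) = 0  ⇒  y' / sqrt(1 + (y')^2) = const.
Hence y' is constant, so y(x) is affine.
Fitting the endpoints (-5, 3) and (5, 2):
    slope m = (2 − 3) / (5 − (-5)) = -1/10,
    intercept c = 3 − m·(-5) = 5/2.
Extremal: y(x) = (-1/10) x + 5/2.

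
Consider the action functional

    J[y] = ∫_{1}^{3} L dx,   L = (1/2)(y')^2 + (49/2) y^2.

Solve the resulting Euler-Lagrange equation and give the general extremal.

The Lagrangian is L = (1/2)(y')^2 + (49/2) y^2.
∂L/∂y = 49y.
∂L/∂y' = y'.
The Euler-Lagrange equation d/dx(∂L/∂y') − ∂L/∂y = 0 becomes:
    y'' - 49 y = 0
General solution: y(x) = A e^(7x) + B e^(-7x), where A and B are arbitrary constants fixed by the endpoint conditions.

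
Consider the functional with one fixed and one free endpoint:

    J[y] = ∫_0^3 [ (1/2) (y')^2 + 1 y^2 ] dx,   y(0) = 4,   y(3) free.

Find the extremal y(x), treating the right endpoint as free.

The Lagrangian L = (1/2) (y')^2 + 1 y^2 gives
    ∂L/∂y = 2 y,   ∂L/∂y' = y'.
Euler-Lagrange: y'' − 2 y = 0.
With k = sqrt(2), the general solution is
    y(x) = A cosh(sqrt(2) x) + B sinh(sqrt(2) x).
Fixed left endpoint y(0) = 4 ⇒ A = 4.
The right endpoint x = 3 is free, so the natural (transversality) condition is ∂L/∂y' |_{x=3} = 0, i.e. y'(3) = 0.
Compute y'(x) = A k sinh(k x) + B k cosh(k x), so
    y'(3) = A k sinh(k·3) + B k cosh(k·3) = 0
    ⇒ B = −A tanh(k·3) = − 4 tanh(sqrt(2)·3).
Therefore the extremal is
    y(x) = 4 cosh(sqrt(2) x) − 4 tanh(sqrt(2)·3) sinh(sqrt(2) x).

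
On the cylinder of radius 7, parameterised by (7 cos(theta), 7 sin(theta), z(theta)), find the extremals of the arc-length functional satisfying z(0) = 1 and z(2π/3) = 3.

Parameterise the cylinder of radius R = 7 as
    r(θ) = (7 cos θ, 7 sin θ, z(θ)).
The arc-length element is
    ds = sqrt(49 + (dz/dθ)^2) dθ,
so the Lagrangian is L = sqrt(49 + z'^2).
L depends on z' only, not on z or θ, so ∂L/∂z = 0 and
    ∂L/∂z' = z' / sqrt(49 + z'^2).
The Euler-Lagrange equation gives
    d/dθ( z' / sqrt(49 + z'^2) ) = 0,
so z' is constant. Integrating once:
    z(θ) = a θ + b,
a helix on the cylinder (a straight line when the cylinder is unrolled). The constants a, b are determined by the endpoint conditions.
With endpoint conditions z(0) = 1 and z(2π/3) = 3: from z(0) = b we get b = 1, and a·2π/3 + 1 = 3 gives a = 3/π, so
    z(θ) = (3/π) θ + 1.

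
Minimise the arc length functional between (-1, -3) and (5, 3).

Arc-length functional: J[y] = ∫ sqrt(1 + (y')^2) dx.
Lagrangian L = sqrt(1 + (y')^2) has no explicit y dependence, so ∂L/∂y = 0 and the Euler-Lagrange equation gives
    d/dx( y' / sqrt(1 + (y')^2) ) = 0  ⇒  y' / sqrt(1 + (y')^2) = const.
Hence y' is constant, so y(x) is affine.
Fitting the endpoints (-1, -3) and (5, 3):
    slope m = (3 − (-3)) / (5 − (-1)) = 1,
    intercept c = (-3) − m·(-1) = -2.
Extremal: y(x) = x - 2.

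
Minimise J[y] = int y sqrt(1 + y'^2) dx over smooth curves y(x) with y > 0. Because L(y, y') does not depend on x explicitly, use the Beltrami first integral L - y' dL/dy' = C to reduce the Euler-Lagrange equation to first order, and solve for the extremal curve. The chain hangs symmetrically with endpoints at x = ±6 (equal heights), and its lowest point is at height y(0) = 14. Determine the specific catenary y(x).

The Lagrangian L(y, y') = y sqrt(1 + y'^2) has no explicit x dependence, so the Beltrami identity applies:
    L − y' ∂L/∂y' = C.
Compute ∂L/∂y' = y · y' / sqrt(1 + y'^2). Then
    L − y' ∂L/∂y'
    = y sqrt(1 + y'^2) − y · y'^2 / sqrt(1 + y'^2)
    = y (1 + y'^2 − y'^2) / sqrt(1 + y'^2)
    = y / sqrt(1 + y'^2) = C.
Squaring gives y^2 = C^2 (1 + y'^2), i.e.
    y'^2 = y^2 / C^2 − 1.
Separating variables,
    dy / sqrt(y^2 − C^2) = dx / C,
and integrating gives arccosh(y / C) = (x − a)/C, so
    y(x) = C cosh((x − a)/C),
the catenary. The constants C and a are fixed by the two endpoint conditions (and, for the hanging-chain problem, the length constraint selects C).
Now fit the given data. The endpoints x = ±6 are symmetric at equal height, so the catenary is even about its minimum: a = 0 and y(x) = C cosh(x/C). The lowest point is y(0) = C cosh(0) = C, and we are told y(0) = 14, so C = 14. Therefore
    y(x) = 14 cosh(x/14),
and at the endpoints
    y(±6) = 14 cosh(6/14).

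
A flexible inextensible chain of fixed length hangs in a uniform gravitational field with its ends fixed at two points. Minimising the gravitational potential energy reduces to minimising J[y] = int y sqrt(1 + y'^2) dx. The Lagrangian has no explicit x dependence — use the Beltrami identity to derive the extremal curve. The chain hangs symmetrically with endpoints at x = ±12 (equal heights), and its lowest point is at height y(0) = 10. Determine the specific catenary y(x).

The Lagrangian L(y, y') = y sqrt(1 + y'^2) has no explicit x dependence, so the Beltrami identity applies:
    L − y' ∂L/∂y' = C.
Compute ∂L/∂y' = y · y' / sqrt(1 + y'^2). Then
    L − y' ∂L/∂y'
    = y sqrt(1 + y'^2) − y · y'^2 / sqrt(1 + y'^2)
    = y (1 + y'^2 − y'^2) / sqrt(1 + y'^2)
    = y / sqrt(1 + y'^2) = C.
Squaring gives y^2 = C^2 (1 + y'^2), i.e.
    y'^2 = y^2 / C^2 − 1.
Separating variables,
    dy / sqrt(y^2 − C^2) = dx / C,
and integrating gives arccosh(y / C) = (x − a)/C, so
    y(x) = C cosh((x − a)/C),
the catenary. The constants C and a are fixed by the two endpoint conditions (and, for the hanging-chain problem, the length constraint selects C).
Now fit the given data. The endpoints x = ±12 are symmetric at equal height, so the catenary is even about its minimum: a = 0 and y(x) = C cosh(x/C). The lowest point is y(0) = C cosh(0) = C, and we are told y(0) = 10, so C = 10. Therefore
    y(x) = 10 cosh(x/10),
and at the endpoints
    y(±12) = 10 cosh(12/10).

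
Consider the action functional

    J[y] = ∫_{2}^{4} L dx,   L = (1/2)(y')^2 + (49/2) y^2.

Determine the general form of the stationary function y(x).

The Lagrangian is L = (1/2)(y')^2 + (49/2) y^2.
∂L/∂y = 49y.
∂L/∂y' = y'.
The Euler-Lagrange equation d/dx(∂L/∂y') − ∂L/∂y = 0 becomes:
    y'' - 49 y = 0
General solution: y(x) = A e^(7x) + B e^(-7x), where A and B are arbitrary constants fixed by the endpoint conditions.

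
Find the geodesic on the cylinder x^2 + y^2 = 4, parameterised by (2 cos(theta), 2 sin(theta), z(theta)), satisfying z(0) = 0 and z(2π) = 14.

Parameterise the cylinder of radius R = 2 as
    r(θ) = (2 cos θ, 2 sin θ, z(θ)).
The arc-length element is
    ds = sqrt(4 + (dz/dθ)^2) dθ,
so the Lagrangian is L = sqrt(4 + z'^2).
L depends on z' only, not on z or θ, so ∂L/∂z = 0 and
    ∂L/∂z' = z' / sqrt(4 + z'^2).
The Euler-Lagrange equation gives
    d/dθ( z' / sqrt(4 + z'^2) ) = 0,
so z' is constant. Integrating once:
    z(θ) = a θ + b,
a helix on the cylinder (a straight line when the cylinder is unrolled). The constants a, b are determined by the endpoint conditions.
With endpoint conditions z(0) = 0 and z(2π) = 14: from z(0) = b we get b = 0, and a·2π + 0 = 14 gives a = 7/π, so
    z(θ) = (7/π) θ.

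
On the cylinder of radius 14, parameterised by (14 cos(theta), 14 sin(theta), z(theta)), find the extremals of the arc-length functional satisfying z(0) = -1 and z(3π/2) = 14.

Parameterise the cylinder of radius R = 14 as
    r(θ) = (14 cos θ, 14 sin θ, z(θ)).
The arc-length element is
    ds = sqrt(196 + (dz/dθ)^2) dθ,
so the Lagrangian is L = sqrt(196 + z'^2).
L depends on z' only, not on z or θ, so ∂L/∂z = 0 and
    ∂L/∂z' = z' / sqrt(196 + z'^2).
The Euler-Lagrange equation gives
    d/dθ( z' / sqrt(196 + z'^2) ) = 0,
so z' is constant. Integrating once:
    z(θ) = a θ + b,
a helix on the cylinder (a straight line when the cylinder is unrolled). The constants a, b are determined by the endpoint conditions.
With endpoint conditions z(0) = -1 and z(3π/2) = 14: from z(0) = b we get b = -1, and a·3π/2 + -1 = 14 gives a = 10/π, so
    z(θ) = (10/π) θ − 1.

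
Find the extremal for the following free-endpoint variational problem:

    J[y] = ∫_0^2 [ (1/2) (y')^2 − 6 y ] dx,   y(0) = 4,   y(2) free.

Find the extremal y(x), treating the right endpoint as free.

The Lagrangian L = (1/2) (y')^2 − 6 y gives
    ∂L/∂y = −6,   ∂L/∂y' = y'.
Euler-Lagrange: d/dx(y') − (−6) = 0, i.e. y'' + 6 = 0, so
    y(x) = −(6/2) x^2 + C1 x + C2.
Fixed left endpoint y(0) = 4 ⇒ C2 = 4.
The right endpoint x = 2 is free, so the natural (transversality) condition is ∂L/∂y' |_{x=2} = 0, i.e. y'(2) = 0.
Compute y'(x) = −6 x + C1, so y'(2) = −12 + C1 = 0 ⇒ C1 = 12.
Therefore the extremal is
    y(x) = −3 x^2 + 12 x + 4.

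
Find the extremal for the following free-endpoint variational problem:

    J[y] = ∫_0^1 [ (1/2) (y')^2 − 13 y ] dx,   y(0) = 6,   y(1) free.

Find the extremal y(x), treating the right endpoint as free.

The Lagrangian L = (1/2) (y')^2 − 13 y gives
    ∂L/∂y = −13,   ∂L/∂y' = y'.
Euler-Lagrange: d/dx(y') − (−13) = 0, i.e. y'' + 13 = 0, so
    y(x) = −(13/2) x^2 + C1 x + C2.
Fixed left endpoint y(0) = 6 ⇒ C2 = 6.
The right endpoint x = 1 is free, so the natural (transversality) condition is ∂L/∂y' |_{x=1} = 0, i.e. y'(1) = 0.
Compute y'(x) = −13 x + C1, so y'(1) = −13 + C1 = 0 ⇒ C1 = 13.
Therefore the extremal is
    y(x) = −(13/2) x^2 + 13 x + 6.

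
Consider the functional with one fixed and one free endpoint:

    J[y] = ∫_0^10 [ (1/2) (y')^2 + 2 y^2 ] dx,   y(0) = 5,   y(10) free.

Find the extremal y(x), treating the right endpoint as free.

The Lagrangian L = (1/2) (y')^2 + 2 y^2 gives
    ∂L/∂y = 4 y,   ∂L/∂y' = y'.
Euler-Lagrange: y'' − 4 y = 0.
With k = 2, the general solution is
    y(x) = A cosh(2 x) + B sinh(2 x).
Fixed left endpoint y(0) = 5 ⇒ A = 5.
The right endpoint x = 10 is free, so the natural (transversality) condition is ∂L/∂y' |_{x=10} = 0, i.e. y'(10) = 0.
Compute y'(x) = A k sinh(k x) + B k cosh(k x), so
    y'(10) = A k sinh(k·10) + B k cosh(k·10) = 0
    ⇒ B = −A tanh(k·10) = − 5 tanh(2·10).
Therefore the extremal is
    y(x) = 5 cosh(2 x) − 5 tanh(2·10) sinh(2 x).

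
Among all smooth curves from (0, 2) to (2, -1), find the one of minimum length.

Arc-length functional: J[y] = ∫ sqrt(1 + (y')^2) dx.
Lagrangian L = sqrt(1 + (y')^2) has no explicit y dependence, so ∂L/∂y = 0 and the Euler-Lagrange equation gives
    d/dx( y' / sqrt(1 + (y')^2) ) = 0  ⇒  y' / sqrt(1 + (y')^2) = const.
Hence y' is constant, so y(x) is affine.
Fitting the endpoints (0, 2) and (2, -1):
    slope m = ((-1) − 2) / (2 − 0) = -3/2,
    intercept c = 2 − m·0 = 2.
Extremal: y(x) = (-3/2) x + 2.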